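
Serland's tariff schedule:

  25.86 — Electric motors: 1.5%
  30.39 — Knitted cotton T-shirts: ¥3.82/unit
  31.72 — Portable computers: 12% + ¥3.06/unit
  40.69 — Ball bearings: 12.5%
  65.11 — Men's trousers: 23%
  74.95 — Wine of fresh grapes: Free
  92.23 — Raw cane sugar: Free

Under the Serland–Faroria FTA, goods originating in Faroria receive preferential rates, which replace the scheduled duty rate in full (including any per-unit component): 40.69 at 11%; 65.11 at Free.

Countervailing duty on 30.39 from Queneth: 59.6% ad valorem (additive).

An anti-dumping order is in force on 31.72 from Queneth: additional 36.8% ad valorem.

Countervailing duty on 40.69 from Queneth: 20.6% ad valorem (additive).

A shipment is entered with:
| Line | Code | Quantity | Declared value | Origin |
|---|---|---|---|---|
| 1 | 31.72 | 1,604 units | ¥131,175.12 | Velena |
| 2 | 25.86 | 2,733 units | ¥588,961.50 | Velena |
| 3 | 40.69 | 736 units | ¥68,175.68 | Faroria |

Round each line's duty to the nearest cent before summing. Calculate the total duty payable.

Line 1 (31.72, Velena, 1,604 units, ¥131,175.12):
Base rate for 31.72 is 12% + ¥3.06/unit.
The additional-duty order on 31.72 targets Queneth, not Velena; it does not apply.
Duty = ¥131,175.12 × 12% + 1,604 × ¥3.06 = ¥20,649.25.
Line 2 (25.86, Velena, 2,733 units, ¥588,961.50):
Base rate for 25.86 is 1.5%.
Duty = ¥588,961.50 × 1.5% = ¥8,834.42.
Line 3 (40.69, Faroria, 736 units, ¥68,175.68):
Base rate for 40.69 is 12.5%.
Origin Faroria qualifies under the Serland–Faroria agreement and 40.69 is covered: preferential rate 11% applies instead.
The additional-duty order on 40.69 targets Queneth, not Faroria; it does not apply.
Duty = ¥68,175.68 × 11% = ¥7,499.32.
Total = ¥20,649.25 + ¥8,834.42 + ¥7,499.32 = ¥36,982.99.

¥36,982.99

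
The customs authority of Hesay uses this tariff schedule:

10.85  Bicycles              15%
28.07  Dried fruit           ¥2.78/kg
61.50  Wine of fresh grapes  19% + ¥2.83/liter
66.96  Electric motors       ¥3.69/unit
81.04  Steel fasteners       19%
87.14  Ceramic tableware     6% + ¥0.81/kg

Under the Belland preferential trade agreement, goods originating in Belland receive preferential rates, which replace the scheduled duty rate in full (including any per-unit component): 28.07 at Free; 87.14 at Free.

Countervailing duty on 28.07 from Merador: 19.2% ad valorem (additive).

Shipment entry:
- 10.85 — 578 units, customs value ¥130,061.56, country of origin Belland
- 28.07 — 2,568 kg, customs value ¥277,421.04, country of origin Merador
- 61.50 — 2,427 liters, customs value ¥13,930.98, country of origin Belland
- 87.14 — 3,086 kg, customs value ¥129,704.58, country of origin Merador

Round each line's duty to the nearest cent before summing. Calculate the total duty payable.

¥99,710.34

Line 1 (10.85, Belland, 578 units, ¥130,061.56):
Base rate for 10.85 is 15%.
Origin Belland is the FTA partner but 10.85 is not on the preference list; base rate stands.
Duty = ¥130,061.56 × 15% = ¥19,509.23.
Line 2 (28.07, Merador, 2,568 kg, ¥277,421.04):
Base rate for 28.07 is ¥2.78/kg.
28.07 has an FTA preferential rate, but origin Merador is not Belland; base rate stands.
Additional duty on 28.07 from Merador: +19.2% ad valorem. Applied ad valorem rate = 19.2%.
Duty = ¥277,421.04 × 19.2% + 2,568 × ¥2.78 = ¥60,403.88.
Line 3 (61.50, Belland, 2,427 liters, ¥13,930.98):
Base rate for 61.50 is 19% + ¥2.83/liter.
Origin Belland is the FTA partner but 61.50 is not on the preference list; base rate stands.
Duty = ¥13,930.98 × 19% + 2,427 × ¥2.83 = ¥9,515.30.
Line 4 (87.14, Merador, 3,086 kg, ¥129,704.58):
Base rate for 87.14 is 6% + ¥0.81/kg.
87.14 has an FTA preferential rate, but origin Merador is not Belland; base rate stands.
Duty = ¥129,704.58 × 6% + 3,086 × ¥0.81 = ¥10,281.93.
Total = ¥19,509.23 + ¥60,403.88 + ¥9,515.30 + ¥10,281.93 = ¥99,710.34.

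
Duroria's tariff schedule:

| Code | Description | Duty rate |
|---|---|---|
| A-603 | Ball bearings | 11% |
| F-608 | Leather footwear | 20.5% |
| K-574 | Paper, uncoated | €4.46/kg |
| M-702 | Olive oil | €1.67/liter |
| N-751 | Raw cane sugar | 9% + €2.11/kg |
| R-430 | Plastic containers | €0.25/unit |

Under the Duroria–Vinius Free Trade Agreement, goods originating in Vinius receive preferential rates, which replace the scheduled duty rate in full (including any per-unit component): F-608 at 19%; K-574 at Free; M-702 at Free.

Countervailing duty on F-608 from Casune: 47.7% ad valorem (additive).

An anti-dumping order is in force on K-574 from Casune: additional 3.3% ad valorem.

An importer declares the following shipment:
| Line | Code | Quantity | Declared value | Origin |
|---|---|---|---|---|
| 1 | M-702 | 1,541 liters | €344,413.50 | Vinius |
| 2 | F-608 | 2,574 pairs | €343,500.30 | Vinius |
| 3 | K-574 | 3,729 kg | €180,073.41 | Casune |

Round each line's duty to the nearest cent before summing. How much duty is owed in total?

Line 1 (M-702, Vinius, 1,541 liters, €344,413.50):
Base rate for M-702 is €1.67/liter.
Origin Vinius qualifies under the Duroria–Vinius agreement and M-702 is covered: preferential rate Free applies instead.
Duty = €344,413.50 × 0% = €0.00.
Line 2 (F-608, Vinius, 2,574 pairs, €343,500.30):
Base rate for F-608 is 20.5%.
Origin Vinius qualifies under the Duroria–Vinius agreement and F-608 is covered: preferential rate 19% applies instead.
The additional-duty order on F-608 targets Casune, not Vinius; it does not apply.
Duty = €343,500.30 × 19% = €65,265.06.
Line 3 (K-574, Casune, 3,729 kg, €180,073.41):
Base rate for K-574 is €4.46/kg.
K-574 has an FTA preferential rate, but origin Casune is not Vinius; base rate stands.
Additional duty on K-574 from Casune: +3.3% ad valorem. Applied ad valorem rate = 3.3%.
Duty = €180,073.41 × 3.3% + 3,729 × €4.46 = €22,573.76.
Total = €0.00 + €65,265.06 + €22,573.76 = €87,838.82.

€87,838.82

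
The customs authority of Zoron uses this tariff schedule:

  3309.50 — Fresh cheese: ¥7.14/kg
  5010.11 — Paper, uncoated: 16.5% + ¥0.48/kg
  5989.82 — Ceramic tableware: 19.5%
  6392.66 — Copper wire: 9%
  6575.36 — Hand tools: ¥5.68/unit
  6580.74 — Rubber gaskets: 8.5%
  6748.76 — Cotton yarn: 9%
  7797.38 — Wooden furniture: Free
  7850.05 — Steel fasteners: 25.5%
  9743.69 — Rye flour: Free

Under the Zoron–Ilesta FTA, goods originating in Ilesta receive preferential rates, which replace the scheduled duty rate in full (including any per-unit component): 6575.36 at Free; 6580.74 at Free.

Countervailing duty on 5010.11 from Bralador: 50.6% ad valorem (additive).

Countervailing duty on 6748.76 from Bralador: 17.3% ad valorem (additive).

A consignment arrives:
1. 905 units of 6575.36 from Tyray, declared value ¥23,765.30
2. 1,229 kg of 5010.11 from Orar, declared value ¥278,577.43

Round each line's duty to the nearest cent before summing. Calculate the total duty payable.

Line 1 (6575.36, Tyray, 905 units, ¥23,765.30):
Base rate for 6575.36 is ¥5.68/unit.
6575.36 has an FTA preferential rate, but origin Tyray is not Ilesta; base rate stands.
Duty = 905 × ¥5.68 = ¥5,140.40.
Line 2 (5010.11, Orar, 1,229 kg, ¥278,577.43):
Base rate for 5010.11 is 16.5% + ¥0.48/kg.
The additional-duty order on 5010.11 targets Bralador, not Orar; it does not apply.
Duty = ¥278,577.43 × 16.5% + 1,229 × ¥0.48 = ¥46,555.20.
Total = ¥5,140.40 + ¥46,555.20 = ¥51,695.60.

¥51,695.60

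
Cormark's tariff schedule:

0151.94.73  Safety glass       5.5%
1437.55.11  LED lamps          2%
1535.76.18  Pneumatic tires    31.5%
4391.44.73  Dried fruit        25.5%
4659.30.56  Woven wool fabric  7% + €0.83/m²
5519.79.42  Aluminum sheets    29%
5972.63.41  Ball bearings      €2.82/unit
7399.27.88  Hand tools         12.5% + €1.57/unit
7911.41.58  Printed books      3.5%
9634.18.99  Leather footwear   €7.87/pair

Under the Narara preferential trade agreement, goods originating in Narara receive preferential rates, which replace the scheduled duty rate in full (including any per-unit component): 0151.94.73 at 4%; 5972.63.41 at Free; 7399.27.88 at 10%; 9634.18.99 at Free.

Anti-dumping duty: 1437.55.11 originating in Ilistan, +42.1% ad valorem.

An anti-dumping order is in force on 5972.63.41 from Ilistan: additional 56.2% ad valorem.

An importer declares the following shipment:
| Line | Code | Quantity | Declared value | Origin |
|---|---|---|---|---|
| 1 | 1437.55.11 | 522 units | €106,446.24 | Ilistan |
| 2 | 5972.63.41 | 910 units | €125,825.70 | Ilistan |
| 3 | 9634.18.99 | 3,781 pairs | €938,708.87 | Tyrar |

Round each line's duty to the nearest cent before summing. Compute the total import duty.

Line 1 (1437.55.11, Ilistan, 522 units, €106,446.24):
Base rate for 1437.55.11 is 2%.
Additional duty on 1437.55.11 from Ilistan: +42.1%. Applied ad valorem rate: 2% + 42.1% = 44.1%.
Duty = €106,446.24 × 44.1% = €46,942.79.
Line 2 (5972.63.41, Ilistan, 910 units, €125,825.70):
Base rate for 5972.63.41 is €2.82/unit.
5972.63.41 has an FTA preferential rate, but origin Ilistan is not Narara; base rate stands.
Additional duty on 5972.63.41 from Ilistan: +56.2% ad valorem. Applied ad valorem rate = 56.2%.
Duty = €125,825.70 × 56.2% + 910 × €2.82 = €73,280.24.
Line 3 (9634.18.99, Tyrar, 3,781 pairs, €938,708.87):
Base rate for 9634.18.99 is €7.87/pair.
9634.18.99 has an FTA preferential rate, but origin Tyrar is not Narara; base rate stands.
Duty = 3,781 × €7.87 = €29,756.47.
Total = €46,942.79 + €73,280.24 + €29,756.47 = €149,979.50.

€149,979.50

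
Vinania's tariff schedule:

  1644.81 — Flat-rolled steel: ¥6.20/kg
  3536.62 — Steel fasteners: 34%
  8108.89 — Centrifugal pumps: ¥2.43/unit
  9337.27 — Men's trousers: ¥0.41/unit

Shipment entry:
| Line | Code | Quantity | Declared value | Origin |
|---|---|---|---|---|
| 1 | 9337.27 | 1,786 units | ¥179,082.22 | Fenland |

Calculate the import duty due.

Line 1 (9337.27, Fenland, 1,786 units, ¥179,082.22):
Base rate for 9337.27 is ¥0.41/unit.
Duty = 1,786 × ¥0.41 = ¥732.26.

¥732.26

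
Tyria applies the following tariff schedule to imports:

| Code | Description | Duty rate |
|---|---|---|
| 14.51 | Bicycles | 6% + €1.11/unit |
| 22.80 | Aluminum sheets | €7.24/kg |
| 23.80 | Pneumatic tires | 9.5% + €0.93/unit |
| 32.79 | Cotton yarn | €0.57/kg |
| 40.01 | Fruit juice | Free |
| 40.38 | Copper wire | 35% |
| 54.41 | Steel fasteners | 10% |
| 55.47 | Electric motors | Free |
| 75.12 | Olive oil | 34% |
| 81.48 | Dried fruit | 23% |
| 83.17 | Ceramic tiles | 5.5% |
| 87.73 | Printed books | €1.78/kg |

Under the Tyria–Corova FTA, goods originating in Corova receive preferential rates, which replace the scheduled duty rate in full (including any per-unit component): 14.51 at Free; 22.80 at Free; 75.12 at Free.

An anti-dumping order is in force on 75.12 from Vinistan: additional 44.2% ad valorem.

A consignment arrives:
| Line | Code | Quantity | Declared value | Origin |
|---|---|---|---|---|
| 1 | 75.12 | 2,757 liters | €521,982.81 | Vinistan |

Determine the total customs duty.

Line 1 (75.12, Vinistan, 2,757 liters, €521,982.81):
Base rate for 75.12 is 34%.
75.12 has an FTA preferential rate, but origin Vinistan is not Corova; base rate stands.
Additional duty on 75.12 from Vinistan: +44.2%. Applied ad valorem rate: 34% + 44.2% = 78.2%.
Duty = €521,982.81 × 78.2% = €408,190.56.

€408,190.56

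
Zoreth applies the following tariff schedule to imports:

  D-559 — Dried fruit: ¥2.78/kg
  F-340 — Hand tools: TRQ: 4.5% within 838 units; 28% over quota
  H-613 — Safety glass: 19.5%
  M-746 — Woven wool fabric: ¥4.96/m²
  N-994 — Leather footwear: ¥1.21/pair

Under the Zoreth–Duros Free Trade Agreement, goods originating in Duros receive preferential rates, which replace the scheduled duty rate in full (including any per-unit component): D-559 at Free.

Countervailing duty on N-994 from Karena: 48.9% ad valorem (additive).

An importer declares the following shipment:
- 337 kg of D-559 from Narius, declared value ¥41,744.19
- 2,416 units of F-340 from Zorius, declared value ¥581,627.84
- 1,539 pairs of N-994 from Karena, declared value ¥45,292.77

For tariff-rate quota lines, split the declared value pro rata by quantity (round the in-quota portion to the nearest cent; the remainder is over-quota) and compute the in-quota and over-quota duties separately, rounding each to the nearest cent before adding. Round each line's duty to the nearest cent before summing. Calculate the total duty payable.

Line 1 (D-559, Narius, 337 kg, ¥41,744.19):
Base rate for D-559 is ¥2.78/kg.
D-559 has an FTA preferential rate, but origin Narius is not Duros; base rate stands.
Duty = 337 × ¥2.78 = ¥936.86.
Line 2 (F-340, Zorius, 2,416 units, ¥581,627.84):
Code F-340 is under a tariff-rate quota (threshold 838 units). In-quota: 838 units at 4.5%; over-quota: 1,578 units at 28%.
Pro-rata value split: in-quota = ¥581,627.84 × 838/2,416 = ¥201,740.12; over-quota = ¥581,627.84 − ¥201,740.12 = ¥379,887.72.
In-quota duty = ¥201,740.12 × 4.5% = ¥9,078.31. Over-quota duty = ¥379,887.72 × 28% = ¥106,368.56.
Line duty = ¥9,078.31 + ¥106,368.56 = ¥115,446.87.
Line 3 (N-994, Karena, 1,539 pairs, ¥45,292.77):
Base rate for N-994 is ¥1.21/pair.
Additional duty on N-994 from Karena: +48.9% ad valorem. Applied ad valorem rate = 48.9%.
Duty = ¥45,292.77 × 48.9% + 1,539 × ¥1.21 = ¥24,010.35.
Total = ¥936.86 + ¥115,446.87 + ¥24,010.35 = ¥140,394.08.

¥140,394.08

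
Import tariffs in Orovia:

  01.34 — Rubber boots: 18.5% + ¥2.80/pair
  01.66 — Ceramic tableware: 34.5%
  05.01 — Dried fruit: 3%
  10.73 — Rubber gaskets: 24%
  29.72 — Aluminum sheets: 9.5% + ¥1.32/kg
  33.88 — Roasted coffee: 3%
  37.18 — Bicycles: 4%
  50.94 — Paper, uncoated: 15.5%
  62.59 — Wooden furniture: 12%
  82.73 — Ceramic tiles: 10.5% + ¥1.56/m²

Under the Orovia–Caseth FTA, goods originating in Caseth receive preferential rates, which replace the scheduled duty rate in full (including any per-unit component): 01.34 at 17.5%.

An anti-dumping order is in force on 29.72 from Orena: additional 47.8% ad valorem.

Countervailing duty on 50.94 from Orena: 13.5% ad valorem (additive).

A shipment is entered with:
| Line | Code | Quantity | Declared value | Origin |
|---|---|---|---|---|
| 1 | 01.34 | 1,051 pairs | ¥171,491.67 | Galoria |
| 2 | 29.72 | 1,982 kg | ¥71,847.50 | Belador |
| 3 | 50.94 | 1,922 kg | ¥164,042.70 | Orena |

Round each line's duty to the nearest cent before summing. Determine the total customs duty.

¥91,682.89

Line 1 (01.34, Galoria, 1,051 pairs, ¥171,491.67):
Base rate for 01.34 is 18.5% + ¥2.80/pair.
01.34 has an FTA preferential rate, but origin Galoria is not Caseth; base rate stands.
Duty = ¥171,491.67 × 18.5% + 1,051 × ¥2.80 = ¥34,668.76.
Line 2 (29.72, Belador, 1,982 kg, ¥71,847.50):
Base rate for 29.72 is 9.5% + ¥1.32/kg.
The additional-duty order on 29.72 targets Orena, not Belador; it does not apply.
Duty = ¥71,847.50 × 9.5% + 1,982 × ¥1.32 = ¥9,441.75.
Line 3 (50.94, Orena, 1,922 kg, ¥164,042.70):
Base rate for 50.94 is 15.5%.
Additional duty on 50.94 from Orena: +13.5%. Applied ad valorem rate: 15.5% + 13.5% = 29%.
Duty = ¥164,042.70 × 29% = ¥47,572.38.
Total = ¥34,668.76 + ¥9,441.75 + ¥47,572.38 = ¥91,682.89.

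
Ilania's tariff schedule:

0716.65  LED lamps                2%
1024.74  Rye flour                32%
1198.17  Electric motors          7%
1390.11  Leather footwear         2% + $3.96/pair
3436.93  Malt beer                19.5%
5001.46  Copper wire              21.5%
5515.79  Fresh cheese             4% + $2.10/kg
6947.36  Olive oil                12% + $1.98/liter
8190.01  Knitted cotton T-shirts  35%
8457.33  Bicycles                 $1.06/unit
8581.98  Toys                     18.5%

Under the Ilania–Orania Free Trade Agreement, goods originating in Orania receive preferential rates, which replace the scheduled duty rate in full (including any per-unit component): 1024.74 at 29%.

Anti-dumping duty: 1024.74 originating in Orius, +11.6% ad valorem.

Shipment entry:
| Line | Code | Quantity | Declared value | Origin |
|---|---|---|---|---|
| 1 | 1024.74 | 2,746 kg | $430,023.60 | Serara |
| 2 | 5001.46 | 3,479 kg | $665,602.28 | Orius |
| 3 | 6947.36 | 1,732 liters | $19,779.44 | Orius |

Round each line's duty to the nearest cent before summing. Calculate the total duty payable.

$286,514.93

Line 1 (1024.74, Serara, 2,746 kg, $430,023.60):
Base rate for 1024.74 is 32%.
1024.74 has an FTA preferential rate, but origin Serara is not Orania; base rate stands.
The additional-duty order on 1024.74 targets Orius, not Serara; it does not apply.
Duty = $430,023.60 × 32% = $137,607.55.
Line 2 (5001.46, Orius, 3,479 kg, $665,602.28):
Base rate for 5001.46 is 21.5%.
Duty = $665,602.28 × 21.5% = $143,104.49.
Line 3 (6947.36, Orius, 1,732 liters, $19,779.44):
Base rate for 6947.36 is 12% + $1.98/liter.
Duty = $19,779.44 × 12% + 1,732 × $1.98 = $5,802.89.
Total = $137,607.55 + $143,104.49 + $5,802.89 = $286,514.93.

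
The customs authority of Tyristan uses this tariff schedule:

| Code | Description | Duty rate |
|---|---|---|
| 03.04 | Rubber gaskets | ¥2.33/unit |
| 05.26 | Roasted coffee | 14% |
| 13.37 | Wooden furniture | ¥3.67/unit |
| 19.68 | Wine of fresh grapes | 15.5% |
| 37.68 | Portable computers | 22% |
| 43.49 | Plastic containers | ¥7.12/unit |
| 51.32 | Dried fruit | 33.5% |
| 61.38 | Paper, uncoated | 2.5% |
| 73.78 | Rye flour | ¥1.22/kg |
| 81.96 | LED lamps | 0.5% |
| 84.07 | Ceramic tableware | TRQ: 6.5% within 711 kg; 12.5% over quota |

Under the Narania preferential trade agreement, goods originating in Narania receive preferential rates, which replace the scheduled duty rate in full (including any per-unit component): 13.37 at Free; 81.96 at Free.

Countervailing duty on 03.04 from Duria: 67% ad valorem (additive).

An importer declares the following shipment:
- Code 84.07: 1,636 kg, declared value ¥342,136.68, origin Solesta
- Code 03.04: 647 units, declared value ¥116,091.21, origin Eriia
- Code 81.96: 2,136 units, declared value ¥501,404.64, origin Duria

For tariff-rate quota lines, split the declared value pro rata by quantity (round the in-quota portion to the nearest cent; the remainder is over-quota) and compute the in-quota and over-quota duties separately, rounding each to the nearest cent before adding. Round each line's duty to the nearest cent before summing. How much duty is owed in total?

Line 1 (84.07, Solesta, 1,636 kg, ¥342,136.68):
Code 84.07 is under a tariff-rate quota (threshold 711 kg). In-quota: 711 kg at 6.5%; over-quota: 925 kg at 12.5%.
Pro-rata value split: in-quota = ¥342,136.68 × 711/1,636 = ¥148,691.43; over-quota = ¥342,136.68 − ¥148,691.43 = ¥193,445.25.
In-quota duty = ¥148,691.43 × 6.5% = ¥9,664.94. Over-quota duty = ¥193,445.25 × 12.5% = ¥24,180.66.
Line duty = ¥9,664.94 + ¥24,180.66 = ¥33,845.60.
Line 2 (03.04, Eriia, 647 units, ¥116,091.21):
Base rate for 03.04 is ¥2.33/unit.
The additional-duty order on 03.04 targets Duria, not Eriia; it does not apply.
Duty = 647 × ¥2.33 = ¥1,507.51.
Line 3 (81.96, Duria, 2,136 units, ¥501,404.64):
Base rate for 81.96 is 0.5%.
81.96 has an FTA preferential rate, but origin Duria is not Narania; base rate stands.
Duty = ¥501,404.64 × 0.5% = ¥2,507.02.
Total = ¥33,845.60 + ¥1,507.51 + ¥2,507.02 = ¥37,860.13.

¥37,860.13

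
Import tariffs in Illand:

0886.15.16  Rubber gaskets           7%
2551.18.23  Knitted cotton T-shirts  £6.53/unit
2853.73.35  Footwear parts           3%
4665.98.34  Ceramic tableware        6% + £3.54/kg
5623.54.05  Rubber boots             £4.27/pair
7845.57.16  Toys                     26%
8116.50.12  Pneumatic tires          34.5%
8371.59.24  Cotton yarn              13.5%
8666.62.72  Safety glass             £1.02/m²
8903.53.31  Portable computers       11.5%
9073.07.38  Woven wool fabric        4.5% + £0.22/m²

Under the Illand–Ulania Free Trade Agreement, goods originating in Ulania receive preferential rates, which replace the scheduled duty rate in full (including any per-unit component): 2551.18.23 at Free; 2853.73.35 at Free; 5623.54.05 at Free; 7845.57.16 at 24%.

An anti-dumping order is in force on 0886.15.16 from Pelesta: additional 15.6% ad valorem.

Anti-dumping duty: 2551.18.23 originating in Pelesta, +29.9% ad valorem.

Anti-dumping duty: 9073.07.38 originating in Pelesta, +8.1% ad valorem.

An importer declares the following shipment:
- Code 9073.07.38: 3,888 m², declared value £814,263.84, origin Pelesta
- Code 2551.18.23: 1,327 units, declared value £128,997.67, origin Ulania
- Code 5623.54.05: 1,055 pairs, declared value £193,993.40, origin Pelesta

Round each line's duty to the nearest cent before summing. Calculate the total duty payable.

£107,957.45

Line 1 (9073.07.38, Pelesta, 3,888 m², £814,263.84):
Base rate for 9073.07.38 is 4.5% + £0.22/m².
Additional duty on 9073.07.38 from Pelesta: +8.1%. Applied ad valorem rate: 4.5% + 8.1% = 12.6%.
Duty = £814,263.84 × 12.6% + 3,888 × £0.22 = £103,452.60.
Line 2 (2551.18.23, Ulania, 1,327 units, £128,997.67):
Base rate for 2551.18.23 is £6.53/unit.
Origin Ulania qualifies under the Illand–Ulania agreement and 2551.18.23 is covered: preferential rate Free applies instead.
The additional-duty order on 2551.18.23 targets Pelesta, not Ulania; it does not apply.
Duty = £128,997.67 × 0% = £0.00.
Line 3 (5623.54.05, Pelesta, 1,055 pairs, £193,993.40):
Base rate for 5623.54.05 is £4.27/pair.
5623.54.05 has an FTA preferential rate, but origin Pelesta is not Ulania; base rate stands.
Duty = 1,055 × £4.27 = £4,504.85.
Total = £103,452.60 + £0.00 + £4,504.85 = £107,957.45.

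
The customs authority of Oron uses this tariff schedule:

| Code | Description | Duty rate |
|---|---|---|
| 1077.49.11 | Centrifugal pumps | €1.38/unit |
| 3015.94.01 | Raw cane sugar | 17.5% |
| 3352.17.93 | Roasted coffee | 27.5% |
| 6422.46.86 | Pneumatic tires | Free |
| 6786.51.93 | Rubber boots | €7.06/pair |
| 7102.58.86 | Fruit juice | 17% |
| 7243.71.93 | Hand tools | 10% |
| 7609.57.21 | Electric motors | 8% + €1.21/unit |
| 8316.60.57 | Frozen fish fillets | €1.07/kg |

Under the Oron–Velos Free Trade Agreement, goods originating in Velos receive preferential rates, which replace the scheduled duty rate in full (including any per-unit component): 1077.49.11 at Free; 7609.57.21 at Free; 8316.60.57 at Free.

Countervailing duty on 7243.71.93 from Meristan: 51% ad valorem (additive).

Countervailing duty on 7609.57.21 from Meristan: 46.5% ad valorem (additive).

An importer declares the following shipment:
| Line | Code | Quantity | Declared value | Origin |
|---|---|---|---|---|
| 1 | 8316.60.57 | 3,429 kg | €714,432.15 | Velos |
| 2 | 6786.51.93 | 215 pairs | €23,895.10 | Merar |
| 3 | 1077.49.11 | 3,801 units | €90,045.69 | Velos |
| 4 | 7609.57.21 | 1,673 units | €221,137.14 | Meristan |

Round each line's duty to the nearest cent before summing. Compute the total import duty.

€124,061.97

Line 1 (8316.60.57, Velos, 3,429 kg, €714,432.15):
Base rate for 8316.60.57 is €1.07/kg.
Origin Velos qualifies under the Oron–Velos agreement and 8316.60.57 is covered: preferential rate Free applies instead.
Duty = €714,432.15 × 0% = €0.00.
Line 2 (6786.51.93, Merar, 215 pairs, €23,895.10):
Base rate for 6786.51.93 is €7.06/pair.
Duty = 215 × €7.06 = €1,517.90.
Line 3 (1077.49.11, Velos, 3,801 units, €90,045.69):
Base rate for 1077.49.11 is €1.38/unit.
Origin Velos qualifies under the Oron–Velos agreement and 1077.49.11 is covered: preferential rate Free applies instead.
Duty = €90,045.69 × 0% = €0.00.
Line 4 (7609.57.21, Meristan, 1,673 units, €221,137.14):
Base rate for 7609.57.21 is 8% + €1.21/unit.
7609.57.21 has an FTA preferential rate, but origin Meristan is not Velos; base rate stands.
Additional duty on 7609.57.21 from Meristan: +46.5%. Applied ad valorem rate: 8% + 46.5% = 54.5%.
Duty = €221,137.14 × 54.5% + 1,673 × €1.21 = €122,544.07.
Total = €0.00 + €1,517.90 + €0.00 + €122,544.07 = €124,061.97.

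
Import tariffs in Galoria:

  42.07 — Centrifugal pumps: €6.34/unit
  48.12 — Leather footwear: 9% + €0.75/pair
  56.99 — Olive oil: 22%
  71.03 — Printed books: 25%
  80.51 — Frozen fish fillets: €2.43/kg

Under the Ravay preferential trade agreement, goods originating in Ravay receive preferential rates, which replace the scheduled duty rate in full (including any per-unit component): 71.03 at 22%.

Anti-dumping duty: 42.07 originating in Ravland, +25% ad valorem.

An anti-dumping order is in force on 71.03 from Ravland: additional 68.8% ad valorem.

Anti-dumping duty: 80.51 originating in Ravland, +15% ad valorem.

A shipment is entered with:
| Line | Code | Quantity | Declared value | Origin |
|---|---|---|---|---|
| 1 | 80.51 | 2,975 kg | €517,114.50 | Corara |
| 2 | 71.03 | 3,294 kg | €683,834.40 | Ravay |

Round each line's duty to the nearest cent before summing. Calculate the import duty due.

€157,672.82

Line 1 (80.51, Corara, 2,975 kg, €517,114.50):
Base rate for 80.51 is €2.43/kg.
The additional-duty order on 80.51 targets Ravland, not Corara; it does not apply.
Duty = 2,975 × €2.43 = €7,229.25.
Line 2 (71.03, Ravay, 3,294 kg, €683,834.40):
Base rate for 71.03 is 25%.
Origin Ravay qualifies under the Galoria–Ravay agreement and 71.03 is covered: preferential rate 22% applies instead.
The additional-duty order on 71.03 targets Ravland, not Ravay; it does not apply.
Duty = €683,834.40 × 22% = €150,443.57.
Total = €7,229.25 + €150,443.57 = €157,672.82.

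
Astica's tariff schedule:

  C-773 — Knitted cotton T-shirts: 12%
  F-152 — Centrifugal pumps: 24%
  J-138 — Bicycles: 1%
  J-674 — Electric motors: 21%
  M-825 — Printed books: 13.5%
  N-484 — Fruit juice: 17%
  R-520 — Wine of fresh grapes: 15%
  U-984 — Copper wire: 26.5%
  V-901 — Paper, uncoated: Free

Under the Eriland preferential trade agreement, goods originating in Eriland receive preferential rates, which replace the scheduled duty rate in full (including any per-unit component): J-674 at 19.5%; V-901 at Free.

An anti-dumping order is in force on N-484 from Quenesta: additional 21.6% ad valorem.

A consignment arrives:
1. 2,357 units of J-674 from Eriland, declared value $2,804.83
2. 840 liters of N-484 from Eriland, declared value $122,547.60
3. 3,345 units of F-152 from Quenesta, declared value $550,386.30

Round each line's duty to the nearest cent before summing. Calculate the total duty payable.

Line 1 (J-674, Eriland, 2,357 units, $2,804.83):
Base rate for J-674 is 21%.
Origin Eriland qualifies under the Astica–Eriland agreement and J-674 is covered: preferential rate 19.5% applies instead.
Duty = $2,804.83 × 19.5% = $546.94.
Line 2 (N-484, Eriland, 840 liters, $122,547.60):
Base rate for N-484 is 17%.
Origin Eriland is the FTA partner but N-484 is not on the preference list; base rate stands.
The additional-duty order on N-484 targets Quenesta, not Eriland; it does not apply.
Duty = $122,547.60 × 17% = $20,833.09.
Line 3 (F-152, Quenesta, 3,345 units, $550,386.30):
Base rate for F-152 is 24%.
Duty = $550,386.30 × 24% = $132,092.71.
Total = $546.94 + $20,833.09 + $132,092.71 = $153,472.74.

$153,472.74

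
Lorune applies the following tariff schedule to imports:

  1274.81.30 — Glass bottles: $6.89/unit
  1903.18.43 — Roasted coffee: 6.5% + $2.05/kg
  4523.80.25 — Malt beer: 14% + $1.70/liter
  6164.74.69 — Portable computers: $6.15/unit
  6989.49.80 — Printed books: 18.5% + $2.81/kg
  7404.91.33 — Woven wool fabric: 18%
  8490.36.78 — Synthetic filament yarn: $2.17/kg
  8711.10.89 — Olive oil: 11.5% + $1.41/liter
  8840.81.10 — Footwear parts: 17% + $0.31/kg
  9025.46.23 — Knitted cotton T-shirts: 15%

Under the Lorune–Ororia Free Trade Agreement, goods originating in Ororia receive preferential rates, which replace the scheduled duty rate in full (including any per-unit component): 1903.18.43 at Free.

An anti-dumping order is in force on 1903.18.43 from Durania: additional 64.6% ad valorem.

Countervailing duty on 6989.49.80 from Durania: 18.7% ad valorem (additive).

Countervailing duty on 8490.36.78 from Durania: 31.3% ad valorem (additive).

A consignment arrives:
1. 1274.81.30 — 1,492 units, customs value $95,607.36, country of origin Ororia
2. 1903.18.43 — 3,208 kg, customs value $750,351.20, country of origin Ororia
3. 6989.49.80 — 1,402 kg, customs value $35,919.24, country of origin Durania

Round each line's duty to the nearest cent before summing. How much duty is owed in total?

$27,581.46

Line 1 (1274.81.30, Ororia, 1,492 units, $95,607.36):
Base rate for 1274.81.30 is $6.89/unit.
Origin Ororia is the FTA partner but 1274.81.30 is not on the preference list; base rate stands.
Duty = 1,492 × $6.89 = $10,279.88.
Line 2 (1903.18.43, Ororia, 3,208 kg, $750,351.20):
Base rate for 1903.18.43 is 6.5% + $2.05/kg.
Origin Ororia qualifies under the Lorune–Ororia agreement and 1903.18.43 is covered: preferential rate Free applies instead.
The additional-duty order on 1903.18.43 targets Durania, not Ororia; it does not apply.
Duty = $750,351.20 × 0% = $0.00.
Line 3 (6989.49.80, Durania, 1,402 kg, $35,919.24):
Base rate for 6989.49.80 is 18.5% + $2.81/kg.
Additional duty on 6989.49.80 from Durania: +18.7%. Applied ad valorem rate: 18.5% + 18.7% = 37.2%.
Duty = $35,919.24 × 37.2% + 1,402 × $2.81 = $17,301.58.
Total = $10,279.88 + $0.00 + $17,301.58 = $27,581.46.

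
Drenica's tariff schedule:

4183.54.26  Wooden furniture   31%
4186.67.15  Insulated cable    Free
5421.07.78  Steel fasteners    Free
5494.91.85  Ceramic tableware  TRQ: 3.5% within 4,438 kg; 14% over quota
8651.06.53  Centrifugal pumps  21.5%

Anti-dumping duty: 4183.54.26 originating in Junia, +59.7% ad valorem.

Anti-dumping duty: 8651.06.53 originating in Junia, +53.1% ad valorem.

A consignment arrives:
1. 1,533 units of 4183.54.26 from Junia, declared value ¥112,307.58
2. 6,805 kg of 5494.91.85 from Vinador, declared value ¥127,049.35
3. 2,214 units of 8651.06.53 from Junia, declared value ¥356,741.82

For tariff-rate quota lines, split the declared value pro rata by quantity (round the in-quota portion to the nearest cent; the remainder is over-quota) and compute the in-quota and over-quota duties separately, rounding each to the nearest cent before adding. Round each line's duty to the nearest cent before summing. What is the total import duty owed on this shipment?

¥377,079.25

Line 1 (4183.54.26, Junia, 1,533 units, ¥112,307.58):
Base rate for 4183.54.26 is 31%.
Additional duty on 4183.54.26 from Junia: +59.7%. Applied ad valorem rate: 31% + 59.7% = 90.7%.
Duty = ¥112,307.58 × 90.7% = ¥101,862.98.
Line 2 (5494.91.85, Vinador, 6,805 kg, ¥127,049.35):
Code 5494.91.85 is under a tariff-rate quota (threshold 4,438 kg). In-quota: 4,438 kg at 3.5%; over-quota: 2,367 kg at 14%.
Pro-rata value split: in-quota = ¥127,049.35 × 4,438/6,805 = ¥82,857.46; over-quota = ¥127,049.35 − ¥82,857.46 = ¥44,191.89.
In-quota duty = ¥82,857.46 × 3.5% = ¥2,900.01. Over-quota duty = ¥44,191.89 × 14% = ¥6,186.86.
Line duty = ¥2,900.01 + ¥6,186.86 = ¥9,086.87.
Line 3 (8651.06.53, Junia, 2,214 units, ¥356,741.82):
Base rate for 8651.06.53 is 21.5%.
Additional duty on 8651.06.53 from Junia: +53.1%. Applied ad valorem rate: 21.5% + 53.1% = 74.6%.
Duty = ¥356,741.82 × 74.6% = ¥266,129.40.
Total = ¥101,862.98 + ¥9,086.87 + ¥266,129.40 = ¥377,079.25.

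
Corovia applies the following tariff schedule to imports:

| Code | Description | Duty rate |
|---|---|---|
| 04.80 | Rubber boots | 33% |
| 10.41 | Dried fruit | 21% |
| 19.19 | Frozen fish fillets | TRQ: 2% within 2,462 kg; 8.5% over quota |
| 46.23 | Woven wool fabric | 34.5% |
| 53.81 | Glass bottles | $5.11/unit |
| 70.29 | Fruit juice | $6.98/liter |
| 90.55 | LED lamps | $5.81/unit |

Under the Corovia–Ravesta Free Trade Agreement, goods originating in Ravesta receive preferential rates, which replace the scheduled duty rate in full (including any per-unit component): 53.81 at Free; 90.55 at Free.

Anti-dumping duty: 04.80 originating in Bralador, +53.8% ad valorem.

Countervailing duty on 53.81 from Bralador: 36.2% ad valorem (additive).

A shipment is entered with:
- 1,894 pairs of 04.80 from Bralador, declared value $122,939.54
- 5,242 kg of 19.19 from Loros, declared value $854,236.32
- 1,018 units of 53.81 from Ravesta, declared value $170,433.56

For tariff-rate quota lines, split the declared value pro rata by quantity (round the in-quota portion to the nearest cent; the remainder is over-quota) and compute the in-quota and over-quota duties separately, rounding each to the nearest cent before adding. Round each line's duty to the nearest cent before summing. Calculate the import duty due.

Line 1 (04.80, Bralador, 1,894 pairs, $122,939.54):
Base rate for 04.80 is 33%.
Additional duty on 04.80 from Bralador: +53.8%. Applied ad valorem rate: 33% + 53.8% = 86.8%.
Duty = $122,939.54 × 86.8% = $106,711.52.
Line 2 (19.19, Loros, 5,242 kg, $854,236.32):
Code 19.19 is under a tariff-rate quota (threshold 2,462 kg). In-quota: 2,462 kg at 2%; over-quota: 2,780 kg at 8.5%.
Pro-rata value split: in-quota = $854,236.32 × 2,462/5,242 = $401,207.52; over-quota = $854,236.32 − $401,207.52 = $453,028.80.
In-quota duty = $401,207.52 × 2% = $8,024.15. Over-quota duty = $453,028.80 × 8.5% = $38,507.45.
Line duty = $8,024.15 + $38,507.45 = $46,531.60.
Line 3 (53.81, Ravesta, 1,018 units, $170,433.56):
Base rate for 53.81 is $5.11/unit.
Origin Ravesta qualifies under the Corovia–Ravesta agreement and 53.81 is covered: preferential rate Free applies instead.
The additional-duty order on 53.81 targets Bralador, not Ravesta; it does not apply.
Duty = $170,433.56 × 0% = $0.00.
Total = $106,711.52 + $46,531.60 + $0.00 = $153,243.12.

$153,243.12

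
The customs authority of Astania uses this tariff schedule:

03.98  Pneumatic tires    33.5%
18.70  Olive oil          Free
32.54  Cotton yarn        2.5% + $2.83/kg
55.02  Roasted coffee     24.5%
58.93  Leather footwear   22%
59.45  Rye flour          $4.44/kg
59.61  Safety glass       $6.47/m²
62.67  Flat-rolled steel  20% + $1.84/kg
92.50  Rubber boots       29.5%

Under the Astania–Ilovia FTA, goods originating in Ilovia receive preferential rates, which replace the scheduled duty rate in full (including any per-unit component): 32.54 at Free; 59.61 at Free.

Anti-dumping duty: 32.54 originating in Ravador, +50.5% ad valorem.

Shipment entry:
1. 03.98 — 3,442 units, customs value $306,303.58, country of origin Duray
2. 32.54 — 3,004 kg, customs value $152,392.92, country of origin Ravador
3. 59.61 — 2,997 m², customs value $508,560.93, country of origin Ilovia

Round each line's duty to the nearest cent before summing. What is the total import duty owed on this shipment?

Line 1 (03.98, Duray, 3,442 units, $306,303.58):
Base rate for 03.98 is 33.5%.
Duty = $306,303.58 × 33.5% = $102,611.70.
Line 2 (32.54, Ravador, 3,004 kg, $152,392.92):
Base rate for 32.54 is 2.5% + $2.83/kg.
32.54 has an FTA preferential rate, but origin Ravador is not Ilovia; base rate stands.
Additional duty on 32.54 from Ravador: +50.5%. Applied ad valorem rate: 2.5% + 50.5% = 53%.
Duty = $152,392.92 × 53% + 3,004 × $2.83 = $89,269.57.
Line 3 (59.61, Ilovia, 2,997 m², $508,560.93):
Base rate for 59.61 is $6.47/m².
Origin Ilovia qualifies under the Astania–Ilovia agreement and 59.61 is covered: preferential rate Free applies instead.
Duty = $508,560.93 × 0% = $0.00.
Total = $102,611.70 + $89,269.57 + $0.00 = $191,881.27.

$191,881.27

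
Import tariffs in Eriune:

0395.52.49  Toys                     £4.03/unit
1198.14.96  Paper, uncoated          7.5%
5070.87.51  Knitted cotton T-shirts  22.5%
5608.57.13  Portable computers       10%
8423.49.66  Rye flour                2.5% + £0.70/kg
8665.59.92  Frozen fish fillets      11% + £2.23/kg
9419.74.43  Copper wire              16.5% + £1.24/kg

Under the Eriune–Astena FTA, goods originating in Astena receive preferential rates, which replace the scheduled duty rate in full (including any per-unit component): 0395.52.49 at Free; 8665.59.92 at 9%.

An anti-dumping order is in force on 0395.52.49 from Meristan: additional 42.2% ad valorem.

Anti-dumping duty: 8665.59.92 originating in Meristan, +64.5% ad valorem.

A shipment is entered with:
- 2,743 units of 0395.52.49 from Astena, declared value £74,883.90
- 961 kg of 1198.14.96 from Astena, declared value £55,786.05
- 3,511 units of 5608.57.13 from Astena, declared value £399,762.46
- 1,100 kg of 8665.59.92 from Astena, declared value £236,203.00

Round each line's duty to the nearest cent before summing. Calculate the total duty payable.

Line 1 (0395.52.49, Astena, 2,743 units, £74,883.90):
Base rate for 0395.52.49 is £4.03/unit.
Origin Astena qualifies under the Eriune–Astena agreement and 0395.52.49 is covered: preferential rate Free applies instead.
The additional-duty order on 0395.52.49 targets Meristan, not Astena; it does not apply.
Duty = £74,883.90 × 0% = £0.00.
Line 2 (1198.14.96, Astena, 961 kg, £55,786.05):
Base rate for 1198.14.96 is 7.5%.
Origin Astena is the FTA partner but 1198.14.96 is not on the preference list; base rate stands.
Duty = £55,786.05 × 7.5% = £4,183.95.
Line 3 (5608.57.13, Astena, 3,511 units, £399,762.46):
Base rate for 5608.57.13 is 10%.
Origin Astena is the FTA partner but 5608.57.13 is not on the preference list; base rate stands.
Duty = £399,762.46 × 10% = £39,976.25.
Line 4 (8665.59.92, Astena, 1,100 kg, £236,203.00):
Base rate for 8665.59.92 is 11% + £2.23/kg.
Origin Astena qualifies under the Eriune–Astena agreement and 8665.59.92 is covered: preferential rate 9% applies instead.
The additional-duty order on 8665.59.92 targets Meristan, not Astena; it does not apply.
Duty = £236,203.00 × 9% = £21,258.27.
Total = £0.00 + £4,183.95 + £39,976.25 + £21,258.27 = £65,418.47.

£65,418.47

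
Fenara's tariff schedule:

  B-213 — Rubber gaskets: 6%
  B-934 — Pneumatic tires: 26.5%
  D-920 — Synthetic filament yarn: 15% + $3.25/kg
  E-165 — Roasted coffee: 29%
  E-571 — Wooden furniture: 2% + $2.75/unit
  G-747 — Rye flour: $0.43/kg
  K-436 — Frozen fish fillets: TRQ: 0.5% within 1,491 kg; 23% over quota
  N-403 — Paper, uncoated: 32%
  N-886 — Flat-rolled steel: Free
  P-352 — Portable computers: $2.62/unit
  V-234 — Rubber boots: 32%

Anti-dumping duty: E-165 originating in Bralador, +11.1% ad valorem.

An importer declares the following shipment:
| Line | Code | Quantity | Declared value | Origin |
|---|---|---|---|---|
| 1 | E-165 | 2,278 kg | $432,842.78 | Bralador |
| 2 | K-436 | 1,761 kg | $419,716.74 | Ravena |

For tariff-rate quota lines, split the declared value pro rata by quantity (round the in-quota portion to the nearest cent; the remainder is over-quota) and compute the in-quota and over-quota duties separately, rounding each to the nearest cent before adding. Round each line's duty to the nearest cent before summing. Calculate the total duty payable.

$190,147.68

Line 1 (E-165, Bralador, 2,278 kg, $432,842.78):
Base rate for E-165 is 29%.
Additional duty on E-165 from Bralador: +11.1%. Applied ad valorem rate: 29% + 11.1% = 40.1%.
Duty = $432,842.78 × 40.1% = $173,569.95.
Line 2 (K-436, Ravena, 1,761 kg, $419,716.74):
Code K-436 is under a tariff-rate quota (threshold 1,491 kg). In-quota: 1,491 kg at 0.5%; over-quota: 270 kg at 23%.
Pro-rata value split: in-quota = $419,716.74 × 1,491/1,761 = $355,364.94; over-quota = $419,716.74 − $355,364.94 = $64,351.80.
In-quota duty = $355,364.94 × 0.5% = $1,776.82. Over-quota duty = $64,351.80 × 23% = $14,800.91.
Line duty = $1,776.82 + $14,800.91 = $16,577.73.
Total = $173,569.95 + $16,577.73 = $190,147.68.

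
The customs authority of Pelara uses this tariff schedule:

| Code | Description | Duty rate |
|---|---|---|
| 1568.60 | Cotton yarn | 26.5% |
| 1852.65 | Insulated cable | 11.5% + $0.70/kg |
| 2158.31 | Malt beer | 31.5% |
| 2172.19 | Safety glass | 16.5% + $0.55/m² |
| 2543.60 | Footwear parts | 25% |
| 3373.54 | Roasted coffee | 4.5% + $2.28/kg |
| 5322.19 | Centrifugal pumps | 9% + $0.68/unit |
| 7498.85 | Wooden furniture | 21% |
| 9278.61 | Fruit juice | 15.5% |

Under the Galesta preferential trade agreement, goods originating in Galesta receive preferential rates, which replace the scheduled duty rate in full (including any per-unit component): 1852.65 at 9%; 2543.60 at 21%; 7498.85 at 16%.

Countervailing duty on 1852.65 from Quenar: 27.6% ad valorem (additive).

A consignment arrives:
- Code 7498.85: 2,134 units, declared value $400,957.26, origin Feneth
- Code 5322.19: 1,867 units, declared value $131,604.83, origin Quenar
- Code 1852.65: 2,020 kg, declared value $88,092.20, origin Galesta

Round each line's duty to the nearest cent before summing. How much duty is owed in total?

Line 1 (7498.85, Feneth, 2,134 units, $400,957.26):
Base rate for 7498.85 is 21%.
7498.85 has an FTA preferential rate, but origin Feneth is not Galesta; base rate stands.
Duty = $400,957.26 × 21% = $84,201.02.
Line 2 (5322.19, Quenar, 1,867 units, $131,604.83):
Base rate for 5322.19 is 9% + $0.68/unit.
Duty = $131,604.83 × 9% + 1,867 × $0.68 = $13,113.99.
Line 3 (1852.65, Galesta, 2,020 kg, $88,092.20):
Base rate for 1852.65 is 11.5% + $0.70/kg.
Origin Galesta qualifies under the Pelara–Galesta agreement and 1852.65 is covered: preferential rate 9% applies instead.
The additional-duty order on 1852.65 targets Quenar, not Galesta; it does not apply.
Duty = $88,092.20 × 9% = $7,928.30.
Total = $84,201.02 + $13,113.99 + $7,928.30 = $105,243.31.

$105,243.31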